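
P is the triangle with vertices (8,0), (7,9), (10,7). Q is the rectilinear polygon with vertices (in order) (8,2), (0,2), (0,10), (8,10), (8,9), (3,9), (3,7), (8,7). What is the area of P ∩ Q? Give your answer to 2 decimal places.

2.50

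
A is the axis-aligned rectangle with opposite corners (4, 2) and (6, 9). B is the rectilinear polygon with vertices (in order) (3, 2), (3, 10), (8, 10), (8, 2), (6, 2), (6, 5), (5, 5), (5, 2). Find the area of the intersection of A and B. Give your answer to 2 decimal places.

11.00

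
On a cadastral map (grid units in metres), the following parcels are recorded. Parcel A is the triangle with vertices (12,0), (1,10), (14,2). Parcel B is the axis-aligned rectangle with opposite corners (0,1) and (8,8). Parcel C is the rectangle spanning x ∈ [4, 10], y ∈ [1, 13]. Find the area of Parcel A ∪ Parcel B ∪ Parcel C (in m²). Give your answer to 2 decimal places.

110.14

By inclusion–exclusion:
Individual areas: |Parcel A| = 21, |Parcel B| = 56, |Parcel C| = 72.
|Parcel A∩Parcel B| = 6.1458.
|Parcel A∩Parcel C| = 10.5734.
|Parcel B∩Parcel C|: x∈[4,8], y∈[1,8] → 4·7 = 28.
|Parcel A∩Parcel B∩Parcel C| = 5.8549.
|Parcel A ∪ Parcel B ∪ Parcel C| = 149 − 44.7192 + 5.8549 = 110.14.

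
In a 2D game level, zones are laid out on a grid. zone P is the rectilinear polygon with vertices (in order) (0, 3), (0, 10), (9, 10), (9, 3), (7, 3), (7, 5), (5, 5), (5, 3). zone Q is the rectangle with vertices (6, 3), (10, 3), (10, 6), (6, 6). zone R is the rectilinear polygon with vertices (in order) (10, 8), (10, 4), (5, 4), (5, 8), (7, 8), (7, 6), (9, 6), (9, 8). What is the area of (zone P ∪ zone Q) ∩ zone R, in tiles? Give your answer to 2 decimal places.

13.00

|zone P ∪ zone Q| = 64.
|(zone P ∪ zone Q) ∩ zone R| = 13.00.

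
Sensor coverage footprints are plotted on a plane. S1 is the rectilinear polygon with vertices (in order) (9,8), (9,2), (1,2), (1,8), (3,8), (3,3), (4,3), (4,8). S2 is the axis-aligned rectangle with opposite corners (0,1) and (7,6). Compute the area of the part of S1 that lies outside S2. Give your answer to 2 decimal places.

|S1| = 43, |S1∩S2| = 21.
|S1 ∖ S2| = |S1| − |S1∩S2| = 43 − 21 = 22.00.

22.00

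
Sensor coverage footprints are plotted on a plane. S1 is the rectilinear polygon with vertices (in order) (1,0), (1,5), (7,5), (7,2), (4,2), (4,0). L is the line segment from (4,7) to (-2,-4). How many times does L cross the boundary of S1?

2

The segment meets the boundary at (1,1.5), (2.909,5).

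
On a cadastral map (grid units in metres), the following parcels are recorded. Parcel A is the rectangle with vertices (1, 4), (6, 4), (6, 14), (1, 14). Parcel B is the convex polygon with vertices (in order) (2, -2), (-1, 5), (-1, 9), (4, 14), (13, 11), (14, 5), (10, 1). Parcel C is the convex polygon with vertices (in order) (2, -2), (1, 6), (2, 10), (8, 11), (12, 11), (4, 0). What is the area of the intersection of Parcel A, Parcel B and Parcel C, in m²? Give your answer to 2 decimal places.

29.08

The intersection is the polygon with vertices (1.25,4), (1,6), (2,10), (6,10.667), (6,4).
By the shoelace formula its area is 29.08.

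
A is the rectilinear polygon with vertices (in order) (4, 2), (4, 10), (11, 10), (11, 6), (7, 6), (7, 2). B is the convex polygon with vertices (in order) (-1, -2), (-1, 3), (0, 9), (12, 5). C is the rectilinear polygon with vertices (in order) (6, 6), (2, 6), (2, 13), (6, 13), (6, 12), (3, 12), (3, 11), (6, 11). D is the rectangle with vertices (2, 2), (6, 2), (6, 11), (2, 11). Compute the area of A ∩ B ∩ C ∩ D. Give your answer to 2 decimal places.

2.67

The intersection is the polygon with vertices (6,6), (4,6), (4,7.667), (6,7).
By the shoelace formula its area is 2.67.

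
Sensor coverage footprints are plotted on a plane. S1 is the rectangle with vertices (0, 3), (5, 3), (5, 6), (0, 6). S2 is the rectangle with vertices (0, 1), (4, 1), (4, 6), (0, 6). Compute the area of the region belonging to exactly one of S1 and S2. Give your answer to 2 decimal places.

11.00

|S1∩S2|: x∈[0,4], y∈[3,6] → 4·3 = 12.
|S1 △ S2| = |S1| + |S2| − 2·|S1∩S2| = 15 + 20 − 24 = 11.00.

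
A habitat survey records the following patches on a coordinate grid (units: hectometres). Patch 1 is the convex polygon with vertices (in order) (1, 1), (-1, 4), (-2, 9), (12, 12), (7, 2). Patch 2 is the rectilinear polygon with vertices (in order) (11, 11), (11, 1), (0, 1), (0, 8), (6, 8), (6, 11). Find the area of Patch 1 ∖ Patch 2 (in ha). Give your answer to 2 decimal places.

23.44

|Patch 1| = 91.5, |Patch 1∩Patch 2| = 68.0595.
|Patch 1 ∖ Patch 2| = |Patch 1| − |Patch 1∩Patch 2| = 91.5 − 68.0595 = 23.44.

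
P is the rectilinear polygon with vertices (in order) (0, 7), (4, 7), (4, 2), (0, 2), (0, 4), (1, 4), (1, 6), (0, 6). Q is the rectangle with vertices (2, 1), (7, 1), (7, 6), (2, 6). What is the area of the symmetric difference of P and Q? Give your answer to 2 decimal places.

27.00

|P| = 18, |Q| = 25, |P∩Q| = 8.
|P △ Q| = |P| + |Q| − 2·|P∩Q| = 18 + 25 − 16 = 27.00.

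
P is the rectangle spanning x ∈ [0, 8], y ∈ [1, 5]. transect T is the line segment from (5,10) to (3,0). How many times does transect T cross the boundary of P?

2

The segment meets the boundary at (3.2,1), (4,5).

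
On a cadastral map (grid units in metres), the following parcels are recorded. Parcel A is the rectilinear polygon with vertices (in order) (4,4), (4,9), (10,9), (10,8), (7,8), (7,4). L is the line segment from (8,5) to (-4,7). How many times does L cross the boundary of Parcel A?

The segment meets the boundary at (4,5.667), (7,5.167).

2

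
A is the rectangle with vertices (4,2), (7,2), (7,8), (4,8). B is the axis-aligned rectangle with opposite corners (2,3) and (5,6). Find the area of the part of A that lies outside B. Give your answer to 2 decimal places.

|A∩B|: x∈[4,5], y∈[3,6] → 1·3 = 3.
|A| = 18.
|A ∖ B| = |A| − |A∩B| = 18 − 3 = 15.00.

15.00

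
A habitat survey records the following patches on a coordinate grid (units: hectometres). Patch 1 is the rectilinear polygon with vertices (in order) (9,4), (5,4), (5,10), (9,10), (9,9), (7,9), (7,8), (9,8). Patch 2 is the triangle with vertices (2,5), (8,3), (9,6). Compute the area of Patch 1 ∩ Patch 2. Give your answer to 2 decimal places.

The intersection is the polygon with vertices (5,4), (5,5.429), (9,6), (8.333,4).
By the shoelace formula its area is 6.19.

6.19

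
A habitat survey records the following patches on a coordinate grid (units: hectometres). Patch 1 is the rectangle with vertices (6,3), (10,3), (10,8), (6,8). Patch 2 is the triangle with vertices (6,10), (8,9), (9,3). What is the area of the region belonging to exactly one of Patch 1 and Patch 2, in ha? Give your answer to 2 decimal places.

18.95

|Patch 1| = 20, |Patch 2| = 5.5, |Patch 1∩Patch 2| = 3.2738.
|Patch 1 △ Patch 2| = |Patch 1| + |Patch 2| − 2·|Patch 1∩Patch 2| = 20 + 5.5 − 6.5476 = 18.95.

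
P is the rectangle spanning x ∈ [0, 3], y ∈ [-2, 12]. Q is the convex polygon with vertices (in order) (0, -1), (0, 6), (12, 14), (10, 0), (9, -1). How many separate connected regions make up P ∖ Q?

2

P ∖ Q splits into 2 disjoint pieces (area 3, area 15).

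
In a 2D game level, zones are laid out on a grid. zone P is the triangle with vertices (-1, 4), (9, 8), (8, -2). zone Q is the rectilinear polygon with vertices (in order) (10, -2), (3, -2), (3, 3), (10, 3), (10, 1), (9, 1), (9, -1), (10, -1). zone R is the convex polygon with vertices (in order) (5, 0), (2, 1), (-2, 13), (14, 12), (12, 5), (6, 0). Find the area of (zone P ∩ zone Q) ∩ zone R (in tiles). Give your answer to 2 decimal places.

The region (zone P ∩ zone Q) ∩ zone R is the polygon with vertices (3,1.333), (3,3), (8.5,3), (8.4,2), (6,0), (5,0).
By the shoelace formula its area is 12.52.

12.52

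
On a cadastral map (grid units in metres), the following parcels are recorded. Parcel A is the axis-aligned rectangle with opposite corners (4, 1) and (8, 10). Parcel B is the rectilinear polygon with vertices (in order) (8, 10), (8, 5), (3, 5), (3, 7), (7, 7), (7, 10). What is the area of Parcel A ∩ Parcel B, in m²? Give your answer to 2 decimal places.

The intersection is the polygon with vertices (8,5), (4,5), (4,7), (7,7), (7,10), (8,10).
By the shoelace formula its area is 11.00.

11.00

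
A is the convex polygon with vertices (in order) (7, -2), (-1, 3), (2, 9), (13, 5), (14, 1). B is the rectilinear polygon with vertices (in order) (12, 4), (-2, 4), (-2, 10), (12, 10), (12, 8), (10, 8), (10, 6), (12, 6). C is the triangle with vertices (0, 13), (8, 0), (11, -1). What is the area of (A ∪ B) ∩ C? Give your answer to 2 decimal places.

14.55

The region (A ∪ B) ∩ C is the polygon with vertices (2.357,10), (10.58,-0.466), (10.062,-0.688), (8,0), (1.846,10).
By the shoelace formula its area is 14.55.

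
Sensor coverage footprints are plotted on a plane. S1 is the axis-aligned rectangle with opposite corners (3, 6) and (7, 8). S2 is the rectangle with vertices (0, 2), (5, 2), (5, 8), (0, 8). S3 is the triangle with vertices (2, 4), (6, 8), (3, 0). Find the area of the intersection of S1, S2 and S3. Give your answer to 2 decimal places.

The intersection is the polygon with vertices (5,6), (4,6), (5,7).
By the shoelace formula its area is 0.50.

0.50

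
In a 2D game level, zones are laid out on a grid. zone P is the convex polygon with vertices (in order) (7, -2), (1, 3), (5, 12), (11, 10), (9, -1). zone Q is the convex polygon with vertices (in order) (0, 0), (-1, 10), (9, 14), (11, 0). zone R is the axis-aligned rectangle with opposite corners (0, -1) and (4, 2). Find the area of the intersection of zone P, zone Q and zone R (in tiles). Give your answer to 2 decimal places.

The intersection is the polygon with vertices (2.2,2), (4,2), (4,0.5).
By the shoelace formula its area is 1.35.

1.35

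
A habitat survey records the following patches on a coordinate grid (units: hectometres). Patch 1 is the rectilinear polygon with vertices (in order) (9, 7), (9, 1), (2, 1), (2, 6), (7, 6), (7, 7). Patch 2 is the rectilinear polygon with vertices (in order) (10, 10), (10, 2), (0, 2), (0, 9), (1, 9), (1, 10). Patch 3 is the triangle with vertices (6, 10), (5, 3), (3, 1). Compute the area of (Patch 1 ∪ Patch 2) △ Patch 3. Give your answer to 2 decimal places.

80.00

|Patch 1 ∪ Patch 2| = 86.
|(Patch 1 ∪ Patch 2) ∩ Patch 3| = 6.
|(Patch 1 ∪ Patch 2) △ Patch 3| = 86 + 6 − 12 = 80.00.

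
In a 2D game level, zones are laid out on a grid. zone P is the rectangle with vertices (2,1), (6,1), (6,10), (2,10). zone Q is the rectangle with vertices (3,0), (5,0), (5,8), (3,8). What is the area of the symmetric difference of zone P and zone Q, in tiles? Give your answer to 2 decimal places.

24.00

|zone P∩zone Q|: x∈[3,5], y∈[1,8] → 2·7 = 14.
|zone P △ zone Q| = |zone P| + |zone Q| − 2·|zone P∩zone Q| = 36 + 16 − 28 = 24.00.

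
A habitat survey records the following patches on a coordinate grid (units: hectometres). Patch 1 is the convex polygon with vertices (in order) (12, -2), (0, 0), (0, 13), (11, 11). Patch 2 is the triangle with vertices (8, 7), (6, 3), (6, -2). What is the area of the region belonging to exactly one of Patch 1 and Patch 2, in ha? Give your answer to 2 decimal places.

143.71

|Patch 1| = 148.5, |Patch 2| = 5, |Patch 1∩Patch 2| = 4.8929.
|Patch 1 △ Patch 2| = |Patch 1| + |Patch 2| − 2·|Patch 1∩Patch 2| = 148.5 + 5 − 9.7857 = 143.71.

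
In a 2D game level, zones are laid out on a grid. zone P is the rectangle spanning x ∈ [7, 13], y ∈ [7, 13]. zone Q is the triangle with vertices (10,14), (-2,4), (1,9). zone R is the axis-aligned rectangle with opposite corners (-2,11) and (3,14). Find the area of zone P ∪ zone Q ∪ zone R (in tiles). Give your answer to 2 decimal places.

By inclusion–exclusion:
Individual areas: |zone P| = 36, |zone Q| = 15, |zone R| = 15.
|zone P∩zone Q| = 0.95.
|zone P∩zone R| = 0 (no overlap).
|zone Q∩zone R| = 0.
|zone P∩zone Q∩zone R| = 0.
|zone P ∪ zone Q ∪ zone R| = 66 − 0.95 + 0 = 65.05.

65.05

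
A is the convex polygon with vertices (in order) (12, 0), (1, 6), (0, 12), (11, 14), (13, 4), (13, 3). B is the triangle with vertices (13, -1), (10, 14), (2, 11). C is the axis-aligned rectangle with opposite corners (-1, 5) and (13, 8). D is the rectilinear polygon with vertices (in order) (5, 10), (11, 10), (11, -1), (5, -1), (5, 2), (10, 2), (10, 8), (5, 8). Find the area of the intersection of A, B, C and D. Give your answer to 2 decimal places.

3.00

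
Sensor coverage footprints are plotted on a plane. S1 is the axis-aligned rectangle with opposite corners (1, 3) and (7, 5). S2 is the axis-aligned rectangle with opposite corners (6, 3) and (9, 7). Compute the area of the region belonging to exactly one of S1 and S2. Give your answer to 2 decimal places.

|S1∩S2|: x∈[6,7], y∈[3,5] → 1·2 = 2.
|S1 △ S2| = |S1| + |S2| − 2·|S1∩S2| = 12 + 12 − 4 = 20.00.

20.00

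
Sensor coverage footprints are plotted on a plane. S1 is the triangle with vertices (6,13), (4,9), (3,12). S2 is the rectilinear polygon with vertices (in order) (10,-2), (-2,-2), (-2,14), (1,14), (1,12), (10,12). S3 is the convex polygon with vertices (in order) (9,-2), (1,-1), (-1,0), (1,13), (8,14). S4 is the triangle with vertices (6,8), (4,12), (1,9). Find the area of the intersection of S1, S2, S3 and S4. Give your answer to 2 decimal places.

The intersection is the polygon with vertices (4,9), (3.25,11.25), (4,12), (4.75,10.5).
By the shoelace formula its area is 2.25.

2.25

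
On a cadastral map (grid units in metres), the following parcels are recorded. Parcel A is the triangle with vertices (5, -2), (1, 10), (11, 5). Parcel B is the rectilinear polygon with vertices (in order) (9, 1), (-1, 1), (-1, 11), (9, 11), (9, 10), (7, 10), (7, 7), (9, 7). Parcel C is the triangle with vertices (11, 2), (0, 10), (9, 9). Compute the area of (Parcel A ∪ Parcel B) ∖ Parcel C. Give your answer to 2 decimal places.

79.32

|Parcel A ∪ Parcel B| = 102.6905.
|(Parcel A ∪ Parcel B) ∩ Parcel C| = 23.3661.
|(Parcel A ∪ Parcel B) ∖ Parcel C| = 102.6905 − 23.3661 = 79.32.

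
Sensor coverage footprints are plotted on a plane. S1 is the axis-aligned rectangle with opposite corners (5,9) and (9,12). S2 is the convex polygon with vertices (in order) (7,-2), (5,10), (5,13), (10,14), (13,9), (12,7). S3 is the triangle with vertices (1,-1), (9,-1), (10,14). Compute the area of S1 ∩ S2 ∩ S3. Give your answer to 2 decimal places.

3.30

The intersection is the polygon with vertices (9,9), (7,9), (8.8,12), (9,12).
By the shoelace formula its area is 3.30.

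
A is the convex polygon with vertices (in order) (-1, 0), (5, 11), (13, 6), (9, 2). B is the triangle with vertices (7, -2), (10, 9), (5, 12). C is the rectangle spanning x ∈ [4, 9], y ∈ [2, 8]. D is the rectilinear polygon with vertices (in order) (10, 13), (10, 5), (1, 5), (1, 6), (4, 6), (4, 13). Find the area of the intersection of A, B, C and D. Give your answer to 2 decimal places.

9.63

The intersection is the polygon with vertices (5.571,8), (9,8), (9,5.333), (8.909,5), (6,5).
By the shoelace formula its area is 9.63.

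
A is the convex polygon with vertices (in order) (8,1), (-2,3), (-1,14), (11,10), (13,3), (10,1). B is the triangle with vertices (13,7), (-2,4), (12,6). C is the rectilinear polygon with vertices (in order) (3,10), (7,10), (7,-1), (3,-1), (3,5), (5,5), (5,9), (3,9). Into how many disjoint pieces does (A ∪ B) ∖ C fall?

(A ∪ B) ∖ C is a single connected region.

1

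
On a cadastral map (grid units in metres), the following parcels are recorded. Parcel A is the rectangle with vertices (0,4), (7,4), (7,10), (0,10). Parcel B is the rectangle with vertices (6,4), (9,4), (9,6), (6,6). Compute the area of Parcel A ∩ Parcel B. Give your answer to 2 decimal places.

2.00

|Parcel A∩Parcel B|: x∈[6,7], y∈[4,6] → 1·2 = 2.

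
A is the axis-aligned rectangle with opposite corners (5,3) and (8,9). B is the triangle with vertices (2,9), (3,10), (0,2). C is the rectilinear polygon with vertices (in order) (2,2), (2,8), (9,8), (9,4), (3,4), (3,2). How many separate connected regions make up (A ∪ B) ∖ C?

(A ∪ B) ∖ C splits into 3 disjoint pieces (area 3, area 3, area 2.4167).

3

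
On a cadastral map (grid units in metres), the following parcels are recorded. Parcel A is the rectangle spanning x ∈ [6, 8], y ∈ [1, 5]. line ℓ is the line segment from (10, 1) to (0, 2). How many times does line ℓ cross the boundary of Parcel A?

The segment meets the boundary at (6,1.4), (8,1.2).

2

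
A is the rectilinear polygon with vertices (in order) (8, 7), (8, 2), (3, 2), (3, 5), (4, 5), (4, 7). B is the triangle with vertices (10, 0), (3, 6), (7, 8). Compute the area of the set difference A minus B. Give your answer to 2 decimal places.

|A| = 23, |A∩B| = 13.4673.
|A ∖ B| = |A| − |A∩B| = 23 − 13.4673 = 9.53.

9.53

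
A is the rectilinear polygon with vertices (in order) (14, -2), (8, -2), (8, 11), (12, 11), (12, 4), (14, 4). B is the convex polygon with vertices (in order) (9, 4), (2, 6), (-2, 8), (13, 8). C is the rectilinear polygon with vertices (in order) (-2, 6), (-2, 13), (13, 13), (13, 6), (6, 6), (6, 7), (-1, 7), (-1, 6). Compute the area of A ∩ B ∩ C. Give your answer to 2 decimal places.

The intersection is the polygon with vertices (12,8), (12,7), (11,6), (8,6), (8,8).
By the shoelace formula its area is 7.50.

7.50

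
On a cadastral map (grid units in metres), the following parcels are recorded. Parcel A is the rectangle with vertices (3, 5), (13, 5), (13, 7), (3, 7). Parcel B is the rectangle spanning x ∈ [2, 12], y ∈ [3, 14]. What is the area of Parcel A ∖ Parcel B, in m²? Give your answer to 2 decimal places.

2.00

|Parcel A∩Parcel B|: x∈[3,12], y∈[5,7] → 9·2 = 18.
|Parcel A| = 20.
|Parcel A ∖ Parcel B| = |Parcel A| − |Parcel A∩Parcel B| = 20 − 18 = 2.00.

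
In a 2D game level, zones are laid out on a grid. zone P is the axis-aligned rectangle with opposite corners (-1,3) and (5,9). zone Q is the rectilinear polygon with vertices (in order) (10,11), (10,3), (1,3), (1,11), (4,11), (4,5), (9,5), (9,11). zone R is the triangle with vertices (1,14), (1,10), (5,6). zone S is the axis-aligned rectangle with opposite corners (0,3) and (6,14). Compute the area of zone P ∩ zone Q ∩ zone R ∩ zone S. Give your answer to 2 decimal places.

1.75

The intersection is the polygon with vertices (4,8), (4,7), (2,9), (3.5,9).
By the shoelace formula its area is 1.75.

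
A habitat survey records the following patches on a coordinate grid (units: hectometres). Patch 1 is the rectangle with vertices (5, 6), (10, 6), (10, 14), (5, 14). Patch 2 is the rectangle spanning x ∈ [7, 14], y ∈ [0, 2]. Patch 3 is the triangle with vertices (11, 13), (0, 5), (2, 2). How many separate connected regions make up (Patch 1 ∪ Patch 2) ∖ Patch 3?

3

(Patch 1 ∪ Patch 2) ∖ Patch 3 splits into 3 disjoint pieces (area 13.6566, area 17.7273, area 14).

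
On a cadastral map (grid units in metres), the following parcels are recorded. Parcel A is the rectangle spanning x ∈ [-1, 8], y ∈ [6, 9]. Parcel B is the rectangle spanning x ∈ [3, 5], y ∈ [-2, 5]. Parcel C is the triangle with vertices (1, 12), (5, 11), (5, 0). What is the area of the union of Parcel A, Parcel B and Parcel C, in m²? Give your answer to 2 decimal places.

By inclusion–exclusion:
Individual areas: |Parcel A| = 27, |Parcel B| = 14, |Parcel C| = 22.
|Parcel A∩Parcel B| = 0 (no overlap).
|Parcel A∩Parcel C| = 7.5.
|Parcel B∩Parcel C| = 4.1667.
|Parcel A∩Parcel B∩Parcel C| = 0.
|Parcel A ∪ Parcel B ∪ Parcel C| = 63 − 11.6667 + 0 = 51.33.

51.33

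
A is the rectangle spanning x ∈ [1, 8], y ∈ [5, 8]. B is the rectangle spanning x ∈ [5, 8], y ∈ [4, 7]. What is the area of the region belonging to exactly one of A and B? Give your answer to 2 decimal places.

|A∩B|: x∈[5,8], y∈[5,7] → 3·2 = 6.
|A △ B| = |A| + |B| − 2·|A∩B| = 21 + 9 − 12 = 18.00.

18.00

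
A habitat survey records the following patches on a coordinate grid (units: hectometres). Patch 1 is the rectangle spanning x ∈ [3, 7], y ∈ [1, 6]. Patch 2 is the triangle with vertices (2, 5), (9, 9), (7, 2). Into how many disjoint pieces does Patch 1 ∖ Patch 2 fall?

Patch 1 ∖ Patch 2 splits into 2 disjoint pieces (area 8.8, area 0.1607).

2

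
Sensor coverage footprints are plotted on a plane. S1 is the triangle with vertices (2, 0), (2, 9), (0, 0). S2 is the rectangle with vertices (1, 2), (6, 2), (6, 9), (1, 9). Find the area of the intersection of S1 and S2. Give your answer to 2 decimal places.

The intersection is the polygon with vertices (2,2), (1,2), (1,4.5), (2,9).
By the shoelace formula its area is 4.75.

4.75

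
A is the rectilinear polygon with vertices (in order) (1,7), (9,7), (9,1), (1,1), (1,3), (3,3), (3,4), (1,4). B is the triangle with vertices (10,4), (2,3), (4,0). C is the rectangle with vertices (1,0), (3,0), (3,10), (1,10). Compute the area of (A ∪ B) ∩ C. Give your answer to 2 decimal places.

|A ∪ B| = 47.4167.
|(A ∪ B) ∩ C| = 10.06.

10.06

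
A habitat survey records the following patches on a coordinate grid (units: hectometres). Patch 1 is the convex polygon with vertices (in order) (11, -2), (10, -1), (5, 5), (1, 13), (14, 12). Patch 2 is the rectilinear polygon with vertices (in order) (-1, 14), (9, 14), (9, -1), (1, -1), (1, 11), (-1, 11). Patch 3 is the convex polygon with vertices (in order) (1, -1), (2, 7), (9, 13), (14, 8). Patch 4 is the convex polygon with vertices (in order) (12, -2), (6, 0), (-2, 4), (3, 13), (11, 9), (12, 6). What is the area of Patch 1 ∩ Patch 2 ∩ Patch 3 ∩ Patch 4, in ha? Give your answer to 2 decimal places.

The intersection is the polygon with vertices (6.79,11.105), (9,10), (9,4.538), (6.707,2.951), (5,5), (3.4,8.2).
By the shoelace formula its area is 30.11.

30.11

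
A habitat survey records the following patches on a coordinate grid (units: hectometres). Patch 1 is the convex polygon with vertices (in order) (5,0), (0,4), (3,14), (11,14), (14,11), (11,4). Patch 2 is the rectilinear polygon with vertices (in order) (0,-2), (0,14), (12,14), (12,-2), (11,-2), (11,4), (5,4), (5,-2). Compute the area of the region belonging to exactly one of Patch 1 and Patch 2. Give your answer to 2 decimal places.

61.33

|Patch 1| = 132, |Patch 2| = 156, |Patch 1∩Patch 2| = 113.3333.
|Patch 1 △ Patch 2| = |Patch 1| + |Patch 2| − 2·|Patch 1∩Patch 2| = 132 + 156 − 226.6667 = 61.33.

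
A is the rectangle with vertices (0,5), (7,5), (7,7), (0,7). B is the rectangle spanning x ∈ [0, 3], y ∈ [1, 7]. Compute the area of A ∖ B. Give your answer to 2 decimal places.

8.00

|A∩B|: x∈[0,3], y∈[5,7] → 3·2 = 6.
|A| = 14.
|A ∖ B| = |A| − |A∩B| = 14 − 6 = 8.00.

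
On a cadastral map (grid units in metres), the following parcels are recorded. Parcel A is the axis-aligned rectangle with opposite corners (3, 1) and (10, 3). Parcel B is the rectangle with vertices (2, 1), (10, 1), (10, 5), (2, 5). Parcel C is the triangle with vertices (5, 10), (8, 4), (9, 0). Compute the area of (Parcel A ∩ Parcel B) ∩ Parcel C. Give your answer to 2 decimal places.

The region (Parcel A ∩ Parcel B) ∩ Parcel C is the polygon with vertices (8.6,1), (7.8,3), (8.25,3), (8.75,1).
By the shoelace formula its area is 0.60.

0.60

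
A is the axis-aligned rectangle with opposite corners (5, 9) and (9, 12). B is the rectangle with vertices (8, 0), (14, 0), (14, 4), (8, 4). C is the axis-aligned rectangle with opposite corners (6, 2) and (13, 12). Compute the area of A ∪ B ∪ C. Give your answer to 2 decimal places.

87.00

By inclusion–exclusion:
Individual areas: |A| = 12, |B| = 24, |C| = 70.
|A∩B| = 0 (no overlap).
|A∩C|: x∈[6,9], y∈[9,12] → 3·3 = 9.
|B∩C|: x∈[8,13], y∈[2,4] → 5·2 = 10.
|A∩B∩C| = 0.
|A ∪ B ∪ C| = 106 − 19 + 0 = 87.00.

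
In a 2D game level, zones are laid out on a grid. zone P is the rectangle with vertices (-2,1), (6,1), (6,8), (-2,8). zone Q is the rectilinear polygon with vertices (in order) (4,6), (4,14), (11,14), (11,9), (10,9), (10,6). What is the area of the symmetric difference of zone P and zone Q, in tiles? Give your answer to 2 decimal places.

101.00

|zone P| = 56, |zone Q| = 53, |zone P∩zone Q| = 4.
|zone P △ zone Q| = |zone P| + |zone Q| − 2·|zone P∩zone Q| = 56 + 53 − 8 = 101.00.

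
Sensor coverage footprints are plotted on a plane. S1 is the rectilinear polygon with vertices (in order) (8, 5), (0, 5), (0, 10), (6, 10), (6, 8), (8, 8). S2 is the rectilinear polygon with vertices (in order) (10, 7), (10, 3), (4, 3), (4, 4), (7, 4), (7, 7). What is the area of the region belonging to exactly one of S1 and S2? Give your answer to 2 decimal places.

47.00

|S1| = 36, |S2| = 15, |S1∩S2| = 2.
|S1 △ S2| = |S1| + |S2| − 2·|S1∩S2| = 36 + 15 − 4 = 47.00.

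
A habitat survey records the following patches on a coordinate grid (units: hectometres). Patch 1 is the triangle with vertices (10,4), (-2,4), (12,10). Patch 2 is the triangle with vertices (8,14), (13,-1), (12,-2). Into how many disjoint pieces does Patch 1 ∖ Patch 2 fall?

Patch 1 ∖ Patch 2 splits into 2 disjoint pieces (area 30.0276, area 4).

2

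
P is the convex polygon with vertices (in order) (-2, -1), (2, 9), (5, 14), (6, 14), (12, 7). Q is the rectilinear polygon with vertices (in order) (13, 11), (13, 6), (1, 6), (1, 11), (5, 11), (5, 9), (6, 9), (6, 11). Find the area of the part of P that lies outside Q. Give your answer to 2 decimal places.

44.68

|P| = 85.5, |P∩Q| = 40.8179.
|P ∖ Q| = |P| − |P∩Q| = 85.5 − 40.8179 = 44.68.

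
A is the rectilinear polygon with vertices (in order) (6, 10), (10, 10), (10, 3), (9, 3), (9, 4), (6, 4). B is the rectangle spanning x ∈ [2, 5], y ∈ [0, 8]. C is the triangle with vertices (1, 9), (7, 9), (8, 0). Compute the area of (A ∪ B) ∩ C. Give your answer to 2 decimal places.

13.03

|A ∪ B| = 49.
|(A ∪ B) ∩ C| = 13.03.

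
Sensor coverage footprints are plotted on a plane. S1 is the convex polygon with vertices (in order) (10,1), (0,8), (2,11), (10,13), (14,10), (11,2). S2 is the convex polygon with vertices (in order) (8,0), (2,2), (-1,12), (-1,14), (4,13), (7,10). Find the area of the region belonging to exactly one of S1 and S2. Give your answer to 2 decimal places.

98.96

|S1| = 96.5, |S2| = 80, |S1∩S2| = 38.7713.
|S1 △ S2| = |S1| + |S2| − 2·|S1∩S2| = 96.5 + 80 − 77.5425 = 98.96.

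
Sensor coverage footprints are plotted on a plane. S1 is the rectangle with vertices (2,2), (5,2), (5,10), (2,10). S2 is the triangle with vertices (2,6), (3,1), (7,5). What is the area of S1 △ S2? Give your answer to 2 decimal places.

|S1| = 24, |S2| = 12, |S1∩S2| = 9.
|S1 △ S2| = |S1| + |S2| − 2·|S1∩S2| = 24 + 12 − 18 = 18.00.

18.00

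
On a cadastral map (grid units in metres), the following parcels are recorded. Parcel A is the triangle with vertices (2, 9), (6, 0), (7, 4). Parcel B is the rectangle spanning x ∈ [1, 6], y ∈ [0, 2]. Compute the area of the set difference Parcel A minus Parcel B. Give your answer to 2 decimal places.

11.61

|Parcel A| = 12.5, |Parcel A∩Parcel B| = 0.8889.
|Parcel A ∖ Parcel B| = |Parcel A| − |Parcel A∩Parcel B| = 12.5 − 0.8889 = 11.61.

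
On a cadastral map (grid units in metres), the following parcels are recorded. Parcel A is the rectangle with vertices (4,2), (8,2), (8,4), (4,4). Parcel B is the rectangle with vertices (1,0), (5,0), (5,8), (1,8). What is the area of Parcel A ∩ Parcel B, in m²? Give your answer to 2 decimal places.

2.00

|Parcel A∩Parcel B|: x∈[4,5], y∈[2,4] → 1·2 = 2.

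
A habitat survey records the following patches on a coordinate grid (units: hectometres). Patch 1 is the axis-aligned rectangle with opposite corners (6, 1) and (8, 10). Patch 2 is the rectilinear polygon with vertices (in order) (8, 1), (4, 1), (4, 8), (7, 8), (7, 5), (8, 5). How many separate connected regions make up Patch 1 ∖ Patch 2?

Patch 1 ∖ Patch 2 is a single connected region.

1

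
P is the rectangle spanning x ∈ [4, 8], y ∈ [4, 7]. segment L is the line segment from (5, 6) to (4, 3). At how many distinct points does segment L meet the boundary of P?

The segment meets the boundary at (4.333,4).

1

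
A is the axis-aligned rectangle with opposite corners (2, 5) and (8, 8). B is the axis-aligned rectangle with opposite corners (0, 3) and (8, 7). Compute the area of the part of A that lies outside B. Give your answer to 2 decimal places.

|A∩B|: x∈[2,8], y∈[5,7] → 6·2 = 12.
|A| = 18.
|A ∖ B| = |A| − |A∩B| = 18 − 12 = 6.00.

6.00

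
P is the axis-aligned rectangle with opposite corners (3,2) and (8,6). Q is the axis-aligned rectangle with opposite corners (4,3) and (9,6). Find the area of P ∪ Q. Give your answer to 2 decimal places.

By inclusion–exclusion:
Individual areas: |P| = 20, |Q| = 15.
|P∩Q|: x∈[4,8], y∈[3,6] → 4·3 = 12.
|P ∪ Q| = 35 − 12 = 23.00.

23.00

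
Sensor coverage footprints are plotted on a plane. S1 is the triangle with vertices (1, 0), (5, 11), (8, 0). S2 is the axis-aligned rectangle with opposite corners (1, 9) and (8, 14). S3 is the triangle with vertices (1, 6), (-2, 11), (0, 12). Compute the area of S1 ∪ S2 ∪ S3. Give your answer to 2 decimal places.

By inclusion–exclusion:
Individual areas: |S1| = 38.5, |S2| = 35, |S3| = 6.5.
|S1∩S2| = 1.2727.
|S1∩S3| = 0.
|S2∩S3| = 0.
|S1∩S2∩S3| = 0.
|S1 ∪ S2 ∪ S3| = 80 − 1.2727 + 0 = 78.73.

78.73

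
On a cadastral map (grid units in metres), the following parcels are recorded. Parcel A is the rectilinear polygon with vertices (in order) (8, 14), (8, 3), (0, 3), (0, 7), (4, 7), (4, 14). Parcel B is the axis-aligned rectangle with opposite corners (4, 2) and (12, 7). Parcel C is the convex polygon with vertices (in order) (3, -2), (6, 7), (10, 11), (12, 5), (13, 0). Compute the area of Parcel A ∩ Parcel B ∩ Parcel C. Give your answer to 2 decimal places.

10.67

The intersection is the polygon with vertices (4.667,3), (6,7), (8,7), (8,3).
By the shoelace formula its area is 10.67.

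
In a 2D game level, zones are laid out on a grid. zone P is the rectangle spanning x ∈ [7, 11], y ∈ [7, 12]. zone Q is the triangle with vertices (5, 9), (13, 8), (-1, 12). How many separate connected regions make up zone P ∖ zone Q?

zone P ∖ zone Q splits into 2 disjoint pieces (area 6, area 11.4286).

2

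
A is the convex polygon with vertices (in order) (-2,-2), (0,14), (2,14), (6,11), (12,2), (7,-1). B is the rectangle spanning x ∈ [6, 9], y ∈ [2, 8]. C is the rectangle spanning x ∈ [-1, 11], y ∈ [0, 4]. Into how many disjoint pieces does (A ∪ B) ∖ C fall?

(A ∪ B) ∖ C splits into 2 disjoint pieces (area 93.4167, area 1.05).

2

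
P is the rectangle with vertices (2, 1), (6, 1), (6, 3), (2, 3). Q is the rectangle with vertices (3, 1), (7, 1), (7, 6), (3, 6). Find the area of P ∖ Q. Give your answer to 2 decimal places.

|P∩Q|: x∈[3,6], y∈[1,3] → 3·2 = 6.
|P| = 8.
|P ∖ Q| = |P| − |P∩Q| = 8 − 6 = 2.00.

2.00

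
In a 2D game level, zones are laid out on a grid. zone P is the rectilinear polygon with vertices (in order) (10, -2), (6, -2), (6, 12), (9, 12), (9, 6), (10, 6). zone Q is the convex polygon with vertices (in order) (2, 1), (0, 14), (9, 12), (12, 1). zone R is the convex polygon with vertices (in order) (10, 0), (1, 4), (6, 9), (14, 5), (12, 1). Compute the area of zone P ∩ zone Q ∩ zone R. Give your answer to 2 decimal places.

26.07

The intersection is the polygon with vertices (9,6), (10,6), (10,1), (7.75,1), (6,1.778), (6,9), (9,7.5).
By the shoelace formula its area is 26.07.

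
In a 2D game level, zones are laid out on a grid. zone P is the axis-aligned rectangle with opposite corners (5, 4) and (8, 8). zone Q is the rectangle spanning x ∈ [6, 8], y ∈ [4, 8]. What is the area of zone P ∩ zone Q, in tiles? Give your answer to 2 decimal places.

8.00

|zone P∩zone Q|: x∈[6,8], y∈[4,8] → 2·4 = 8.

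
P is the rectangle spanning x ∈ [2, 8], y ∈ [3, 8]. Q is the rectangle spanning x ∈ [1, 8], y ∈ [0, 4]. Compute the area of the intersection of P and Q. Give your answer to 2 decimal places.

|P∩Q|: x∈[2,8], y∈[3,4] → 6·1 = 6.

6.00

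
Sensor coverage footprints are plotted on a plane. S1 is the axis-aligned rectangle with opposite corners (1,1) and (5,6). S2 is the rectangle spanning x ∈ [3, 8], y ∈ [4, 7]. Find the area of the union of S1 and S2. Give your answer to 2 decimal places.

31.00

By inclusion–exclusion:
Individual areas: |S1| = 20, |S2| = 15.
|S1∩S2|: x∈[3,5], y∈[4,6] → 2·2 = 4.
|S1 ∪ S2| = 35 − 4 = 31.00.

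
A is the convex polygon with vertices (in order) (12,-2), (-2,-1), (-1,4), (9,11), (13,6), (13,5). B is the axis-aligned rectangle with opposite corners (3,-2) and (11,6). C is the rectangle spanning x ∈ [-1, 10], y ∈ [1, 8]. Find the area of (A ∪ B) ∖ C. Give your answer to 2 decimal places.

|A ∪ B| = 132.8571.
|(A ∪ B) ∩ C| = 65.5714.
|(A ∪ B) ∖ C| = 132.8571 − 65.5714 = 67.29.

67.29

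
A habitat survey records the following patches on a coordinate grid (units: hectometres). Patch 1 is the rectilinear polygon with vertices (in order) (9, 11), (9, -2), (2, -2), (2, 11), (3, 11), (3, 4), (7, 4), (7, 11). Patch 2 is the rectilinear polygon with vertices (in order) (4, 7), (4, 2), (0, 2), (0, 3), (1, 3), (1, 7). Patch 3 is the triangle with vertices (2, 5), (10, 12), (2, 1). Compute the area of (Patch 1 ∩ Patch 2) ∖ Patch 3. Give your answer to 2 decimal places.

|Patch 1 ∩ Patch 2| = 7.
|(Patch 1 ∩ Patch 2) ∩ Patch 3| = 4.3239.
|(Patch 1 ∩ Patch 2) ∖ Patch 3| = 7 − 4.3239 = 2.68.

2.68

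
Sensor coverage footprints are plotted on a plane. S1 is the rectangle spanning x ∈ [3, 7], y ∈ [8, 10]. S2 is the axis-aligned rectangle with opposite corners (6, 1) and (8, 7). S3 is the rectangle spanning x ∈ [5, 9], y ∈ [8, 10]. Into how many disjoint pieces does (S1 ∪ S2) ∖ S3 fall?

2

(S1 ∪ S2) ∖ S3 splits into 2 disjoint pieces (area 4, area 12).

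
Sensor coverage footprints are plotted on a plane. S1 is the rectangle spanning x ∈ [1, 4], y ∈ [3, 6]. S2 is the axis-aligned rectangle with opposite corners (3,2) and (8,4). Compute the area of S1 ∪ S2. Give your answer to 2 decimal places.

18.00

By inclusion–exclusion:
Individual areas: |S1| = 9, |S2| = 10.
|S1∩S2|: x∈[3,4], y∈[3,4] → 1·1 = 1.
|S1 ∪ S2| = 19 − 1 = 18.00.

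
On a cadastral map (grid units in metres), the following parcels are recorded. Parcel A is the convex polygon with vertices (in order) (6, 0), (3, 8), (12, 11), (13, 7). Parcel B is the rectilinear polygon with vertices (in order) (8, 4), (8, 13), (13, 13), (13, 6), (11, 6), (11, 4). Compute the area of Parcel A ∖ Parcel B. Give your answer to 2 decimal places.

|Parcel A| = 58, |Parcel A∩Parcel B| = 25.3333.
|Parcel A ∖ Parcel B| = |Parcel A| − |Parcel A∩Parcel B| = 58 − 25.3333 = 32.67.

32.67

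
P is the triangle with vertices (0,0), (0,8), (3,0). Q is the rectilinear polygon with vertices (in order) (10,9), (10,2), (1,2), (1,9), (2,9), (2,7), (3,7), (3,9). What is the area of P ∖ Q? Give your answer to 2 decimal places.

|P| = 12, |P∩Q| = 2.0833.
|P ∖ Q| = |P| − |P∩Q| = 12 − 2.0833 = 9.92.

9.92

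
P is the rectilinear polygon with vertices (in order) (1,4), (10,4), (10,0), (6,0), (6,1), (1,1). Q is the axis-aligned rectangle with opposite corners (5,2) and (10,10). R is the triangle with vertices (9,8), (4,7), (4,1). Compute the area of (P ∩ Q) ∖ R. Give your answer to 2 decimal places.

|P ∩ Q| = 10.
|(P ∩ Q) ∩ R| = 0.9143.
|(P ∩ Q) ∖ R| = 10 − 0.9143 = 9.09.

9.09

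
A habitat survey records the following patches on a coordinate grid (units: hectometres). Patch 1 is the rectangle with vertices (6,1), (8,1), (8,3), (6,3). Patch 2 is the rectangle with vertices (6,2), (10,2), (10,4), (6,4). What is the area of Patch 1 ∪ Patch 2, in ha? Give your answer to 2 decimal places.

By inclusion–exclusion:
Individual areas: |Patch 1| = 4, |Patch 2| = 8.
|Patch 1∩Patch 2|: x∈[6,8], y∈[2,3] → 2·1 = 2.
|Patch 1 ∪ Patch 2| = 12 − 2 = 10.00.

10.00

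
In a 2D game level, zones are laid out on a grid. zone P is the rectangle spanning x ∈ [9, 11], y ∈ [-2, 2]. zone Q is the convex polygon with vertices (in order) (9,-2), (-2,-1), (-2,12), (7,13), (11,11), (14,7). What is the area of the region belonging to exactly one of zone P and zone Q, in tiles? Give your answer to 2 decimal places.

190.70

|zone P| = 8, |zone Q| = 191.5, |zone P∩zone Q| = 4.4.
|zone P △ zone Q| = |zone P| + |zone Q| − 2·|zone P∩zone Q| = 8 + 191.5 − 8.8 = 190.70.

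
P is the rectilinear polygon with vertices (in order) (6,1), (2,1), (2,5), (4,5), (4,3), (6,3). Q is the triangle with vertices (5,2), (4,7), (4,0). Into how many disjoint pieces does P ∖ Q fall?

2

P ∖ Q splits into 2 disjoint pieces (area 2.35, area 8).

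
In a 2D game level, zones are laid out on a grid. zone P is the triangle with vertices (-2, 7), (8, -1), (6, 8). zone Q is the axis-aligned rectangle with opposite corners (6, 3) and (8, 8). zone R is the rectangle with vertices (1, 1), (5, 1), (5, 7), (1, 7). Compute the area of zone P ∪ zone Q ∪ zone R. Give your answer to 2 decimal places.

By inclusion–exclusion:
Individual areas: |zone P| = 37, |zone Q| = 10, |zone R| = 24.
|zone P∩zone Q| = 2.7778.
|zone P∩zone R| = 16.
|zone Q∩zone R| = 0 (no overlap).
|zone P∩zone Q∩zone R| = 0.
|zone P ∪ zone Q ∪ zone R| = 71 − 18.7778 + 0 = 52.22.

52.22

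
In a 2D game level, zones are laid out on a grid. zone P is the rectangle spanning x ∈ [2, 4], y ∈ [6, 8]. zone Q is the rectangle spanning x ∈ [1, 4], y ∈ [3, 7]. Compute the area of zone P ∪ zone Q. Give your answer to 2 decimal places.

14.00

By inclusion–exclusion:
Individual areas: |zone P| = 4, |zone Q| = 12.
|zone P∩zone Q|: x∈[2,4], y∈[6,7] → 2·1 = 2.
|zone P ∪ zone Q| = 16 − 2 = 14.00.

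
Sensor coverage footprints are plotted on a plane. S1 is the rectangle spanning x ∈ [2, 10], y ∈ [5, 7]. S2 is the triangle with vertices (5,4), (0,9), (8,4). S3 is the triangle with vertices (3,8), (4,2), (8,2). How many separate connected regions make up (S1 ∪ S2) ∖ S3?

(S1 ∪ S2) ∖ S3 splits into 2 disjoint pieces (area 11.95, area 3.8663).

2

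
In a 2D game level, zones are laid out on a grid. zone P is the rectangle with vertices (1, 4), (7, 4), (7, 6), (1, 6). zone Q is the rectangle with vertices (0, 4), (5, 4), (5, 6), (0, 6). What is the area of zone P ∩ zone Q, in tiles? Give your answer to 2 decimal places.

|zone P∩zone Q|: x∈[1,5], y∈[4,6] → 4·2 = 8.

8.00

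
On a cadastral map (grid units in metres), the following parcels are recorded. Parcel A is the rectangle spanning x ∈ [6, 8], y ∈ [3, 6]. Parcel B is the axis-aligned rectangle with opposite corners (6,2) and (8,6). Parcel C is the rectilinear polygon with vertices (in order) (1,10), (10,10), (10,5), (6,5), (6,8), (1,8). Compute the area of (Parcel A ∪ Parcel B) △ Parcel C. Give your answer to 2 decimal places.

|Parcel A ∪ Parcel B| = 8.
|(Parcel A ∪ Parcel B) ∩ Parcel C| = 2.
|(Parcel A ∪ Parcel B) △ Parcel C| = 8 + 30 − 4 = 34.00.

34.00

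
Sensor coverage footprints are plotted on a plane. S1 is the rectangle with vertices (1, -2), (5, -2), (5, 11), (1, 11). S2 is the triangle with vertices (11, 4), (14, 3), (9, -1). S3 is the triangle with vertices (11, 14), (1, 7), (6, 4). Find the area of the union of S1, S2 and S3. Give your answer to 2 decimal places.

82.60

By inclusion–exclusion:
Individual areas: |S1| = 52, |S2| = 8.5, |S3| = 32.5.
|S1∩S2| = 0.
|S1∩S3| = 10.4.
|S2∩S3| = 0.
|S1∩S2∩S3| = 0.
|S1 ∪ S2 ∪ S3| = 93 − 10.4 + 0 = 82.60.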